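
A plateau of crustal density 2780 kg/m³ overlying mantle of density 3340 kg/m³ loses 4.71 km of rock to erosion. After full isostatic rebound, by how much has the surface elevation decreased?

Rebound u = e ρ_c/ρ_m = 4.71 km × 2780/3340 = 3.92 km.
Net surface drop = e − u = 4.71 km − 3.92 km = e (ρ_m − ρ_c)/ρ_m = 0.79 km.

0.79 km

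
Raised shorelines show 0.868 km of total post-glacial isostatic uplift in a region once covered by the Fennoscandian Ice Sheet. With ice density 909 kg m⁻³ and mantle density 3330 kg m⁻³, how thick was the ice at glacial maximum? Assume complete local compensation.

u = t ρ_ice/ρ_m → t = u ρ_m/ρ_ice = 0.868 km × 3330/909 = 3.18 km.

3.18 km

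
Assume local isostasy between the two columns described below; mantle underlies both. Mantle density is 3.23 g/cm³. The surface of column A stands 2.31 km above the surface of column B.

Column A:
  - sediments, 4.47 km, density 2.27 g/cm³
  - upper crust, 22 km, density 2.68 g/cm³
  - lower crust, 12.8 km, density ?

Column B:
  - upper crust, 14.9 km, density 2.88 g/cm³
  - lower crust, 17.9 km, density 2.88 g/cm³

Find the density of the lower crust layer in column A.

3.03 g/cm³

Take the compensation level at the base of the deeper column (depth z_c below the surface of column A) and equate Σ ρ_i t_i down to z_c; mantle fills any gap and the z_c terms cancel.
Column A: 4.47×2.27 + 22×2.68 + 12.8×ρ + (z_c − 39.27)×3.23
Column B: 2.31×0 + 14.9×2.88 + 17.9×2.88 + (z_c − 2.31 − 32.8)×3.23
The z_c×3.23 term appears on both sides and cancels. Collect the known terms of each column as K = Σ(ρt)_known − 3.23 × (depth of known layers): K_A = 69.1069 − 3.23×39.27 = −57.7352; K_B = 94.464 − 3.23×(2.31 + 32.8) = −18.9413.
Balance: K_A + 12.8×ρ = K_B, so ρ = (K_B − K_A)/12.8 = 38.7939/12.8 = 3.03 g/cm³.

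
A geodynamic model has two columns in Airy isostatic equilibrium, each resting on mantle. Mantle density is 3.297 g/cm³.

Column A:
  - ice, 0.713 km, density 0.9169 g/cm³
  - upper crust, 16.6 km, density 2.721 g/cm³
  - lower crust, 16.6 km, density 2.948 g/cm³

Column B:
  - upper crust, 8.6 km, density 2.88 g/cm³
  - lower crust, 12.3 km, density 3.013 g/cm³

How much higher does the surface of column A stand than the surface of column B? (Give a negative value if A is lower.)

3.02 km

For any compensation level in the mantle, the mantle terms cancel and isostasy reduces to e = (Σt_A − Σt_B) − (Σ(ρt)_A − Σ(ρt)_B) / ρ_m.
Σt_A = 33.913 km; Σt_B = 20.9 km; Σ(ρt)_A = 94.7591497; Σ(ρt)_B = 61.8279 (in km·g/cm³).
e = (33.913 − 20.9) − (94.7591497 − 61.8279) / 3.297 = 3.02 km.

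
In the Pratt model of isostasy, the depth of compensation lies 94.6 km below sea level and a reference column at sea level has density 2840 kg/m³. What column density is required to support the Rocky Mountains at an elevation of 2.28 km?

2770 kg/m³

Pratt balance: ρ_ref D = ρ (D + h).
ρ = ρ_ref D/(D + h) = 2840 × 94.6 km/(94.6 km + 2.28 km) = 2770 kg/m³.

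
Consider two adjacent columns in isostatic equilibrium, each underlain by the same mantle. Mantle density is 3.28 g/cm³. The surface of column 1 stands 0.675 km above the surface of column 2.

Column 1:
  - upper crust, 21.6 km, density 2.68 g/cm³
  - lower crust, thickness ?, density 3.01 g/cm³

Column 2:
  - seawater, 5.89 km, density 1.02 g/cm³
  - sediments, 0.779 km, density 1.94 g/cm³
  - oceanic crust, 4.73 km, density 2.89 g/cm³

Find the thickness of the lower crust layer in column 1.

20.2 km

Take the compensation level at the base of the deeper column (depth z_c below the surface of column 1) and equate Σ ρ_i t_i down to z_c; mantle fills any gap and the z_c terms cancel.
Column 1: 21.6×2.68 + x×3.01 + (z_c − 21.6 − x)×3.28
Column 2: 0.675×0 + 5.89×1.02 + 0.779×1.94 + 4.73×2.89 + (z_c − 0.675 − 11.399)×3.28
The z_c×3.28 term appears on both sides and cancels. Collect the known terms of each column as K = Σ(ρt)_known − 3.28 × (depth of known layers): K_1 = 57.888 − 3.28×21.6 = −12.96; K_2 = 21.18876 − 3.28×(0.675 + 11.399) = −18.41396.
Balance: K_1 − x×(3.28 − 3.01) = K_2, so x = (K_1 − K_2)/(3.28 − 3.01) = 5.45396/0.27 = 20.2 km.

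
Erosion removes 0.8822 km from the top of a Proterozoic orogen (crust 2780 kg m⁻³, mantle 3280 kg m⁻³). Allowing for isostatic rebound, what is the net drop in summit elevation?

0.134 km

Rebound u = e ρ_c/ρ_m = 0.8822 km × 2780/3280 = 0.7477 km.
Net surface drop = e − u = 0.8822 km − 0.7477 km = e (ρ_m − ρ_c)/ρ_m = 0.134 km.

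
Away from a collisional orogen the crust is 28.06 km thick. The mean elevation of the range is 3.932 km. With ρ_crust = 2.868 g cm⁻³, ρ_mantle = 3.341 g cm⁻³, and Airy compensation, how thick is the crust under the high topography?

55.8 km

Root depth r = h ρ_c / (ρ_m − ρ_c) = 3.932 km × 2.868 / 0.473 = 23.84 km.
Total thickness = T + h + r = 28.06 km + 3.932 km + 23.84 km = 55.8 km.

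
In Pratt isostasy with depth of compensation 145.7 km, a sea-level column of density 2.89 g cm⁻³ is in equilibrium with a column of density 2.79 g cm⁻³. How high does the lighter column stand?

ρ_ref D = ρ (D + h) → h = D (ρ_ref − ρ)/ρ.
h = 145.7 km × (2.89 − 2.79)/2.79 = 5.22 km.

5.22 km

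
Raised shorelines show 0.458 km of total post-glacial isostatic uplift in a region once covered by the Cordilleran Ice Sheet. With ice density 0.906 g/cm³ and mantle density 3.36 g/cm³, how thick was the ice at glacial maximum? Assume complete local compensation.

1.7 km

u = t ρ_ice/ρ_m → t = u ρ_m/ρ_ice = 0.458 km × 3.36/0.906 = 1.7 km.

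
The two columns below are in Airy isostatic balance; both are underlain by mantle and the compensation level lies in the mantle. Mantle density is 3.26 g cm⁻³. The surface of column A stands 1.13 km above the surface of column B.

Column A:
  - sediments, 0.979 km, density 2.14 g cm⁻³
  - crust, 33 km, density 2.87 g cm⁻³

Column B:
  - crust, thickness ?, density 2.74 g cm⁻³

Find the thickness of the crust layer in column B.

19.8 km

Take the compensation level at the base of the deeper column (depth z_c below the surface of column A) and equate Σ ρ_i t_i down to z_c; mantle fills any gap and the z_c terms cancel.
Column A: 0.979×2.14 + 33×2.87 + (z_c − 33.979)×3.26
Column B: 1.13×0 + x×2.74 + (z_c − 1.13 − 0 − x)×3.26
The z_c×3.26 term appears on both sides and cancels. Collect the known terms of each column as K = Σ(ρt)_known − 3.26 × (depth of known layers): K_A = 96.80506 − 3.26×33.979 = −13.96648; K_B = 0 − 3.26×(1.13 + 0) = −3.6838.
Balance: K_A = K_B − x×(3.26 − 2.74), so x = (K_B − K_A)/(3.26 − 2.74) = 10.2827/0.52 = 19.8 km.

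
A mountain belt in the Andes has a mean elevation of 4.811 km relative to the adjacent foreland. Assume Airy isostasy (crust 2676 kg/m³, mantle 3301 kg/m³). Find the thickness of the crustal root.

20.6 km

In Airy isostatic equilibrium: the weight of the topography is balanced by the buoyancy of the root, ρ_c h = (ρ_m − ρ_c) r.
r = h · ρ_c / (ρ_m − ρ_c) = 4.811 km × 2676 / (3301 − 2676) = 20.6 km.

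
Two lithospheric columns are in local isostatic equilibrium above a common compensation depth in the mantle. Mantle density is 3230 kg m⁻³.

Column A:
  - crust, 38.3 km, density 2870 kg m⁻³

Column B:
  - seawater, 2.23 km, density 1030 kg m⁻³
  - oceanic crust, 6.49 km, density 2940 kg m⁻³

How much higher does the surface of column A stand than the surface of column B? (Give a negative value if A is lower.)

2.17 km

For any compensation level in the mantle, the mantle terms cancel and isostasy reduces to e = (Σt_A − Σt_B) − (Σ(ρt)_A − Σ(ρt)_B) / ρ_m.
Σt_A = 38.3 km; Σt_B = 8.72 km; Σ(ρt)_A = 109921; Σ(ρt)_B = 21377.5 (in km·kg m⁻³).
e = (38.3 − 8.72) − (109921 − 21377.5) / 3230 = 2.17 km.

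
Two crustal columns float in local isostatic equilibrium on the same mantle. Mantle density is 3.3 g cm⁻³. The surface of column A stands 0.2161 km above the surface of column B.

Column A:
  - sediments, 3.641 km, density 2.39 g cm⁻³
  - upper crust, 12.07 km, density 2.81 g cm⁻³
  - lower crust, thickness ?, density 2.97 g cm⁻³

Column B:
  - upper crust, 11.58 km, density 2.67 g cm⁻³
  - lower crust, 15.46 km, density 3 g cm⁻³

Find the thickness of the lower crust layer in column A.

Take the compensation level at the base of the deeper column (depth z_c below the surface of column A) and equate Σ ρ_i t_i down to z_c; mantle fills any gap and the z_c terms cancel.
Column A: 3.641×2.39 + 12.07×2.81 + x×2.97 + (z_c − 15.711 − x)×3.3
Column B: 0.2161×0 + 11.58×2.67 + 15.46×3 + (z_c − 0.2161 − 27.04)×3.3
The z_c×3.3 term appears on both sides and cancels. Collect the known terms of each column as K = Σ(ρt)_known − 3.3 × (depth of known layers): K_A = 42.61869 − 3.3×15.711 = −9.22761; K_B = 77.2986 − 3.3×(0.2161 + 27.04) = −12.64653.
Balance: K_A − x×(3.3 − 2.97) = K_B, so x = (K_A − K_B)/(3.3 − 2.97) = 3.41892/0.33 = 10.4 km.

10.4 km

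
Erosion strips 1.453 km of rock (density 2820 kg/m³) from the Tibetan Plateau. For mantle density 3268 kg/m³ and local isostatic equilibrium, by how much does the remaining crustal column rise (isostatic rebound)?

1.25 km

Unloading: uplift u = e ρ_c/ρ_m = 1.453 km × 2820/3268 = 1.25 km.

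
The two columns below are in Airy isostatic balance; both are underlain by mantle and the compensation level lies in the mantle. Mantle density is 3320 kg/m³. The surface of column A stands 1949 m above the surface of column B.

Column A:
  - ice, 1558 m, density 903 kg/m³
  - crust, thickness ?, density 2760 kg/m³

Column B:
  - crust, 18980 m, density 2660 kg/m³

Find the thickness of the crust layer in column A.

27200 m

Take the compensation level at the base of the deeper column (depth z_c below the surface of column A) and equate Σ ρ_i t_i down to z_c; mantle fills any gap and the z_c terms cancel.
Column A: 1558×903 + x×2760 + (z_c − 1558 − x)×3320
Column B: 1949×0 + 18980×2660 + (z_c − 1949 − 18980)×3320
The z_c×3320 term appears on both sides and cancels. Collect the known terms of each column as K = Σ(ρt)_known − 3320 × (depth of known layers): K_A = 1406874 − 3320×1558 = −3765686; K_B = 50486800 − 3320×(1949 + 18980) = −18997480.
Balance: K_A − x×(3320 − 2760) = K_B, so x = (K_A − K_B)/(3320 − 2760) = 15231800/560 = 27200 m.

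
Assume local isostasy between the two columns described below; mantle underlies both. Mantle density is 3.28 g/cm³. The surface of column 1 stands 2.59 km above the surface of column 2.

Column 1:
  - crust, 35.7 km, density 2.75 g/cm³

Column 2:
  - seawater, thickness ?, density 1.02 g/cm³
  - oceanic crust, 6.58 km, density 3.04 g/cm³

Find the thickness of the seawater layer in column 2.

3.91 km

Take the compensation level at the base of the deeper column (depth z_c below the surface of column 1) and equate Σ ρ_i t_i down to z_c; mantle fills any gap and the z_c terms cancel.
Column 1: 35.7×2.75 + (z_c − 35.7)×3.28
Column 2: 2.59×0 + x×1.02 + 6.58×3.04 + (z_c − 2.59 − 6.58 − x)×3.28
The z_c×3.28 term appears on both sides and cancels. Collect the known terms of each column as K = Σ(ρt)_known − 3.28 × (depth of known layers): K_1 = 98.175 − 3.28×35.7 = −18.921; K_2 = 20.0032 − 3.28×(2.59 + 6.58) = −10.0744.
Balance: K_1 = K_2 − x×(3.28 − 1.02), so x = (K_2 − K_1)/(3.28 − 1.02) = 8.8466/2.26 = 3.91 km.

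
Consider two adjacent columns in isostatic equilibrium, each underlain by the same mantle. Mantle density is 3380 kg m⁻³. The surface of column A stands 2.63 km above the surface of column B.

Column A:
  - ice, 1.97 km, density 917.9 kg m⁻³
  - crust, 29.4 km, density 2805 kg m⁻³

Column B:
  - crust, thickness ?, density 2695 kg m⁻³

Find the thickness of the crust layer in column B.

18.8 km

Take the compensation level at the base of the deeper column (depth z_c below the surface of column A) and equate Σ ρ_i t_i down to z_c; mantle fills any gap and the z_c terms cancel.
Column A: 1.97×917.9 + 29.4×2805 + (z_c − 31.37)×3380
Column B: 2.63×0 + x×2695 + (z_c − 2.63 − 0 − x)×3380
The z_c×3380 term appears on both sides and cancels. Collect the known terms of each column as K = Σ(ρt)_known − 3380 × (depth of known layers): K_A = 84275.263 − 3380×31.37 = −21755.337; K_B = 0 − 3380×(2.63 + 0) = −8889.4.
Balance: K_A = K_B − x×(3380 − 2695), so x = (K_B − K_A)/(3380 − 2695) = 12865.9/685 = 18.8 km.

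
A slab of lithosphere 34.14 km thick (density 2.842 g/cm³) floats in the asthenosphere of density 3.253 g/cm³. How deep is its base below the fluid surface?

Draft d = t ρ_obj/ρ_fluid = 34.14 km × 2.842/3.253 = 29.8 km.

29.8 km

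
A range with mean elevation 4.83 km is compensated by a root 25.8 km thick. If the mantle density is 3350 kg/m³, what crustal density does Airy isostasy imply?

ρ_c h = (ρ_m − ρ_c) r → ρ_c (h + r) = ρ_m r → ρ_c = ρ_m r / (h + r).
ρ_c = 3350 × 25.8 km / (4.83 km + 25.8 km) = 2820 kg/m³.

2820 kg/m³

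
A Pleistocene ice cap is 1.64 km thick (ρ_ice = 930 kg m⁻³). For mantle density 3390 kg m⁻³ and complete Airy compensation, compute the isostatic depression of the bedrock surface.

Isostatic balance requires: the ice load ρ_ice t is balanced by mantle displaced below, ρ_m s.
s = t ρ_ice / ρ_m = 1.64 km × 930/3390 = 0.45 km.

0.45 km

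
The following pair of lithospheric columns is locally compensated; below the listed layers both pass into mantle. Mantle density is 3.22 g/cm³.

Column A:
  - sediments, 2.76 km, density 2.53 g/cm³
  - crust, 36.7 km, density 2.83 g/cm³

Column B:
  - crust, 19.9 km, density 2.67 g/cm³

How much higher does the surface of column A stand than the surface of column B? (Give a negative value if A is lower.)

1.64 km

For any compensation level in the mantle, the mantle terms cancel and isostasy reduces to e = (Σt_A − Σt_B) − (Σ(ρt)_A − Σ(ρt)_B) / ρ_m.
Σt_A = 39.46 km; Σt_B = 19.9 km; Σ(ρt)_A = 110.8438; Σ(ρt)_B = 53.133 (in km·g/cm³).
e = (39.46 − 19.9) − (110.8438 − 53.133) / 3.22 = 1.64 km.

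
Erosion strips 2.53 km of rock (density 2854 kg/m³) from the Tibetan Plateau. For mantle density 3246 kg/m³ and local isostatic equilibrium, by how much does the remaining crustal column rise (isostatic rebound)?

Unloading: uplift u = e ρ_c/ρ_m = 2.53 km × 2854/3246 = 2.22 km.

2.22 km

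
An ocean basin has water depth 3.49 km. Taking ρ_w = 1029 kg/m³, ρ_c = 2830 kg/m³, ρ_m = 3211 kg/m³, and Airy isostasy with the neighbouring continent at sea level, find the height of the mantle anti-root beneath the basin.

Balancing pressure at the compensation depth: replacing crust with seawater at the top is compensated by replacing crust with mantle at the base: d (ρ_c − ρ_w) = a (ρ_m − ρ_c).
a = d (ρ_c − ρ_w)/(ρ_m − ρ_c) = 3.49 km × 1801/381 = 16.5 km.

16.5 km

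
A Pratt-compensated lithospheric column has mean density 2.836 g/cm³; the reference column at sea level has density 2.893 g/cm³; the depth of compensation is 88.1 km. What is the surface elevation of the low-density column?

ρ_ref D = ρ (D + h) → h = D (ρ_ref − ρ)/ρ.
h = 88.1 km × (2.893 − 2.836)/2.836 = 1.77 km.

1.77 km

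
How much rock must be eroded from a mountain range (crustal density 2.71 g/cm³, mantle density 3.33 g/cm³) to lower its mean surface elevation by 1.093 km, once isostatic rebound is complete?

Net drop Δ = e − u = e − e ρ_c/ρ_m = e (ρ_m − ρ_c)/ρ_m.
e = Δ ρ_m/(ρ_m − ρ_c) = 1.093 km × 3.33/0.62 = 5.87 km.

5.87 km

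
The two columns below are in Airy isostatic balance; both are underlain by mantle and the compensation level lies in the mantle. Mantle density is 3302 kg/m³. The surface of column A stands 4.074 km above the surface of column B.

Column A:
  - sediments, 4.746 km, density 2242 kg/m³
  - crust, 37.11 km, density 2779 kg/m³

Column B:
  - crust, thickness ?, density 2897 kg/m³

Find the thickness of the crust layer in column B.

Take the compensation level at the base of the deeper column (depth z_c below the surface of column A) and equate Σ ρ_i t_i down to z_c; mantle fills any gap and the z_c terms cancel.
Column A: 4.746×2242 + 37.11×2779 + (z_c − 41.856)×3302
Column B: 4.074×0 + x×2897 + (z_c − 4.074 − 0 − x)×3302
The z_c×3302 term appears on both sides and cancels. Collect the known terms of each column as K = Σ(ρt)_known − 3302 × (depth of known layers): K_A = 113769.222 − 3302×41.856 = −24439.29; K_B = 0 − 3302×(4.074 + 0) = −13452.348.
Balance: K_A = K_B − x×(3302 − 2897), so x = (K_B − K_A)/(3302 − 2897) = 10986.9/405 = 27.1 km.

27.1 km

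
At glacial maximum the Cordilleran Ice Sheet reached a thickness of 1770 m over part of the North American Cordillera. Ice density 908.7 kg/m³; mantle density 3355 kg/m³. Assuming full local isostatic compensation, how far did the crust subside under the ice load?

By Archimedes' principle applied to the lithosphere: the ice load ρ_ice t is balanced by mantle displaced below, ρ_m s.
s = t ρ_ice / ρ_m = 1770 m × 908.7/3355 = 479 m.

479 m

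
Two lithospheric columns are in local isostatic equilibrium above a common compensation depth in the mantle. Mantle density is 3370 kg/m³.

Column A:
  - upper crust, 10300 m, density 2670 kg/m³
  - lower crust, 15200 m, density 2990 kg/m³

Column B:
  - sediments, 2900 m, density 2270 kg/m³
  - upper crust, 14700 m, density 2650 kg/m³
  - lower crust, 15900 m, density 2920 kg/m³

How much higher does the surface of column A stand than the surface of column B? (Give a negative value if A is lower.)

For any compensation level in the mantle, the mantle terms cancel and isostasy reduces to e = (Σt_A − Σt_B) − (Σ(ρt)_A − Σ(ρt)_B) / ρ_m.
Σt_A = 25500 m; Σt_B = 33500 m; Σ(ρt)_A = 72949000; Σ(ρt)_B = 91966000 (in m·kg/m³).
e = (25500 − 33500) − (72949000 − 91966000) / 3370 = −2360 m.

−2360 m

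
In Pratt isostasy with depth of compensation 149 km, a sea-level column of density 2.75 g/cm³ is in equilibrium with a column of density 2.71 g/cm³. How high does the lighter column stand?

ρ_ref D = ρ (D + h) → h = D (ρ_ref − ρ)/ρ.
h = 149 km × (2.75 − 2.71)/2.71 = 2.2 km.

2.2 km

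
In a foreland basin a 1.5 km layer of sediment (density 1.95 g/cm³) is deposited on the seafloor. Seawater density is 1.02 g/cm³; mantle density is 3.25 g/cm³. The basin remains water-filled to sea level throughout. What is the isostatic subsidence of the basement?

Submarine loading: the sediment displaces seawater, and the subsidence is in turn flooded, so s (ρ_m − ρ_w) = t (ρ_sed − ρ_w).
s = 1.5 km × (1.95 − 1.02) / (3.25 − 1.02) = 0.626 km.

0.626 km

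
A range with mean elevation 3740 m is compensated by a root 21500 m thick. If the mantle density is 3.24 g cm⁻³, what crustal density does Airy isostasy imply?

2.76 g cm⁻³

ρ_c h = (ρ_m − ρ_c) r → ρ_c (h + r) = ρ_m r → ρ_c = ρ_m r / (h + r).
ρ_c = 3.24 × 21500 m / (3740 m + 21500 m) = 2.76 g cm⁻³.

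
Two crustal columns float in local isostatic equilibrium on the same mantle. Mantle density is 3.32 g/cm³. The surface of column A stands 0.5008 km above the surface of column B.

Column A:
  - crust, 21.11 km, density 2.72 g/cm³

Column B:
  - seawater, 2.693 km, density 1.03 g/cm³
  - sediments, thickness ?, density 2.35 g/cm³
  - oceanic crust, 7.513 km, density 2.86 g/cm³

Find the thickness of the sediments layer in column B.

Take the compensation level at the base of the deeper column (depth z_c below the surface of column A) and equate Σ ρ_i t_i down to z_c; mantle fills any gap and the z_c terms cancel.
Column A: 21.11×2.72 + (z_c − 21.11)×3.32
Column B: 0.5008×0 + 2.693×1.03 + x×2.35 + 7.513×2.86 + (z_c − 0.5008 − 10.206 − x)×3.32
The z_c×3.32 term appears on both sides and cancels. Collect the known terms of each column as K = Σ(ρt)_known − 3.32 × (depth of known layers): K_A = 57.4192 − 3.32×21.11 = −12.666; K_B = 24.26097 − 3.32×(0.5008 + 10.206) = −11.285606.
Balance: K_A = K_B − x×(3.32 − 2.35), so x = (K_B − K_A)/(3.32 − 2.35) = 1.38039/0.97 = 1.42 km.

1.42 km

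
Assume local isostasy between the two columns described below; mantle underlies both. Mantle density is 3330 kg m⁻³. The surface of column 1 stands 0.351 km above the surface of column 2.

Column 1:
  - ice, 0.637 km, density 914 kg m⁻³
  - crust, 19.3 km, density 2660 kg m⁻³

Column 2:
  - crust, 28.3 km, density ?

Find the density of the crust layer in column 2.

2860 kg m⁻³

Take the compensation level at the base of the deeper column (depth z_c below the surface of column 1) and equate Σ ρ_i t_i down to z_c; mantle fills any gap and the z_c terms cancel.
Column 1: 0.637×914 + 19.3×2660 + (z_c − 19.937)×3330
Column 2: 0.351×0 + 28.3×ρ + (z_c − 0.351 − 28.3)×3330
The z_c×3330 term appears on both sides and cancels. Collect the known terms of each column as K = Σ(ρt)_known − 3330 × (depth of known layers): K_1 = 51920.218 − 3330×19.937 = −14469.992; K_2 = 0 − 3330×(0.351 + 28.3) = −95407.83.
Balance: K_1 = K_2 + 28.3×ρ, so ρ = (K_1 − K_2)/28.3 = 80937.8/28.3 = 2860 kg m⁻³.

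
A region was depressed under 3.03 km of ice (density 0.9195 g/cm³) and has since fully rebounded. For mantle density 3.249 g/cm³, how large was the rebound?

0.858 km

Removing the load lets mantle flow back in; uplift u satisfies ρ_ice t = ρ_m u.
u = t ρ_ice/ρ_m = 3.03 km × 0.9195/3.249 = 0.858 km.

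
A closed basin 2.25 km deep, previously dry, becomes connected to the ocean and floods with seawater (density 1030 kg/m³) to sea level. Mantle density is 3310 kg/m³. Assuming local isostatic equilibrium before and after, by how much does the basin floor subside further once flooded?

1.02 km

After flooding the water column is d + s deep. Its weight must equal the weight of mantle displaced by the extra subsidence s: (d + s) ρ_w = s ρ_m.
s = d ρ_w / (ρ_m − ρ_w) = 2.25 km × 1030/(3310 − 1030) = 1.02 km.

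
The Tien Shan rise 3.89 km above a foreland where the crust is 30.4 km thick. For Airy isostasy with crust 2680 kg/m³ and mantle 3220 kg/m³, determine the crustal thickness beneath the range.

53.6 km

Root depth r = h ρ_c / (ρ_m − ρ_c) = 3.89 km × 2680 / 540 = 19.31 km.
Total thickness = T + h + r = 30.4 km + 3.89 km + 19.31 km = 53.6 km.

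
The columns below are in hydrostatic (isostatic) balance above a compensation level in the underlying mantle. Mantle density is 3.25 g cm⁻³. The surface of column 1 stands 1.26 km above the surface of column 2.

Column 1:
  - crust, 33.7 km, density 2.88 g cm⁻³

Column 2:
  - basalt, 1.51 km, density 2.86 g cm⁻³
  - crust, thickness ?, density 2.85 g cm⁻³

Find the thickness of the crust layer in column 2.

19.5 km

Take the compensation level at the base of the deeper column (depth z_c below the surface of column 1) and equate Σ ρ_i t_i down to z_c; mantle fills any gap and the z_c terms cancel.
Column 1: 33.7×2.88 + (z_c − 33.7)×3.25
Column 2: 1.26×0 + 1.51×2.86 + x×2.85 + (z_c − 1.26 − 1.51 − x)×3.25
The z_c×3.25 term appears on both sides and cancels. Collect the known terms of each column as K = Σ(ρt)_known − 3.25 × (depth of known layers): K_1 = 97.056 − 3.25×33.7 = −12.469; K_2 = 4.3186 − 3.25×(1.26 + 1.51) = −4.6839.
Balance: K_1 = K_2 − x×(3.25 − 2.85), so x = (K_2 − K_1)/(3.25 − 2.85) = 7.7851/0.4 = 19.5 km.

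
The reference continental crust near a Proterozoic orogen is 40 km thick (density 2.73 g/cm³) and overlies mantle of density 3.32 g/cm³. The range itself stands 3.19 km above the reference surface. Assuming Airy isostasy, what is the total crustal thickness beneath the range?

58 km

Root depth r = h ρ_c / (ρ_m − ρ_c) = 3.19 km × 2.73 / 0.59 = 14.76 km.
Total thickness = T + h + r = 40 km + 3.19 km + 14.76 km = 58 km.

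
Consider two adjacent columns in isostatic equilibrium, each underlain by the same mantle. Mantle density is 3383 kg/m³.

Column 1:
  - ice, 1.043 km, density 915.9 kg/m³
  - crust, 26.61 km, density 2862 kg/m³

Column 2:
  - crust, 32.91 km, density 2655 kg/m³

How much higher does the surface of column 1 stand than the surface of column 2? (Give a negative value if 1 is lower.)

For any compensation level in the mantle, the mantle terms cancel and isostasy reduces to e = (Σt_1 − Σt_2) − (Σ(ρt)_1 − Σ(ρt)_2) / ρ_m.
Σt_1 = 27.653 km; Σt_2 = 32.91 km; Σ(ρt)_1 = 77113.1037; Σ(ρt)_2 = 87376.05 (in km·kg/m³).
e = (27.653 − 32.91) − (77113.1037 − 87376.05) / 3383 = −2.22 km.

−2.22 km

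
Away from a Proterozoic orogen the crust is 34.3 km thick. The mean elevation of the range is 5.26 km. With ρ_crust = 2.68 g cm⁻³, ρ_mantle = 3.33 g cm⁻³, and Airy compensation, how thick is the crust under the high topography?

Root depth r = h ρ_c / (ρ_m − ρ_c) = 5.26 km × 2.68 / 0.65 = 21.69 km.
Total thickness = T + h + r = 34.3 km + 5.26 km + 21.69 km = 61.2 km.

61.2 km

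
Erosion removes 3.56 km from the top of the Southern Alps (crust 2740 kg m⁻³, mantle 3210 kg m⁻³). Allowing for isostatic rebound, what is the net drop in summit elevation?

0.521 km

Rebound u = e ρ_c/ρ_m = 3.56 km × 2740/3210 = 3.039 km.
Net surface drop = e − u = 3.56 km − 3.039 km = e (ρ_m − ρ_c)/ρ_m = 0.521 km.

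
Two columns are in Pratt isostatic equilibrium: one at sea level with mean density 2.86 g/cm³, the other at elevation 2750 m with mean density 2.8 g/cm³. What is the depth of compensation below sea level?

ρ_ref D = ρ (D + h) → D (ρ_ref − ρ) = ρ h.
D = ρ h/(ρ_ref − ρ) = 2.8 × 2750 m/(2.86 − 2.8) = 128000 m.

128000 m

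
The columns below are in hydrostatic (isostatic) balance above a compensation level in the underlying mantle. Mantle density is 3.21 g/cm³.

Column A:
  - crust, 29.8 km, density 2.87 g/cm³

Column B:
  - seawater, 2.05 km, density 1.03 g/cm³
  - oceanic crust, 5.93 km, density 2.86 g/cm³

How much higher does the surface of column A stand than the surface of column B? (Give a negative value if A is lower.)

1.12 km

For any compensation level in the mantle, the mantle terms cancel and isostasy reduces to e = (Σt_A − Σt_B) − (Σ(ρt)_A − Σ(ρt)_B) / ρ_m.
Σt_A = 29.8 km; Σt_B = 7.98 km; Σ(ρt)_A = 85.526; Σ(ρt)_B = 19.0713 (in km·g/cm³).
e = (29.8 − 7.98) − (85.526 − 19.0713) / 3.21 = 1.12 km.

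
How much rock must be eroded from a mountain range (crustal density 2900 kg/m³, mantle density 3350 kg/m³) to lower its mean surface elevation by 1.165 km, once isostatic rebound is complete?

Net drop Δ = e − u = e − e ρ_c/ρ_m = e (ρ_m − ρ_c)/ρ_m.
e = Δ ρ_m/(ρ_m − ρ_c) = 1.165 km × 3350/450 = 8.67 km.

8.67 km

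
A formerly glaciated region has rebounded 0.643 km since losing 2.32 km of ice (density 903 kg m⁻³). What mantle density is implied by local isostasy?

ρ_m = ρ_ice t / u = 903 × 2.32 km/0.643 km = 3260 kg m⁻³.

3260 kg m⁻³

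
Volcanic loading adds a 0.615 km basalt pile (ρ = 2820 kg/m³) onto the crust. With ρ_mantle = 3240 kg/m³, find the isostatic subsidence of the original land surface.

0.535 km

Subaerial loading: s = t ρ_load / ρ_m.
s = 0.615 km × 2820/3240 = 0.535 km.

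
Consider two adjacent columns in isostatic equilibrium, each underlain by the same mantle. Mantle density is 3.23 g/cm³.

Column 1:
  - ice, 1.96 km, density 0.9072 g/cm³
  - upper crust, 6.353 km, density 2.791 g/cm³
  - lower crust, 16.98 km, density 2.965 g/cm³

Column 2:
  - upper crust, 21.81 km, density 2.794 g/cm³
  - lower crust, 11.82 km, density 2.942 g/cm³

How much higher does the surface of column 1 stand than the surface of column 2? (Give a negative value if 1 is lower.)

−0.332 km

For any compensation level in the mantle, the mantle terms cancel and isostasy reduces to e = (Σt_1 − Σt_2) − (Σ(ρt)_1 − Σ(ρt)_2) / ρ_m.
Σt_1 = 25.293 km; Σt_2 = 33.63 km; Σ(ρt)_1 = 69.855035; Σ(ρt)_2 = 95.71158 (in km·g/cm³).
e = (25.293 − 33.63) − (69.855035 − 95.71158) / 3.23 = −0.332 km.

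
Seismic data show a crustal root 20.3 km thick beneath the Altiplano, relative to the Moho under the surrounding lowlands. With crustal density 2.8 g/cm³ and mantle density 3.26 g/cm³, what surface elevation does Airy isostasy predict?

3.33 km

Isostatic balance requires: ρ_c h = (ρ_m − ρ_c) r.
h = r (ρ_m − ρ_c) / ρ_c = 20.3 km × (3.26 − 2.8) / 2.8 = 3.33 km.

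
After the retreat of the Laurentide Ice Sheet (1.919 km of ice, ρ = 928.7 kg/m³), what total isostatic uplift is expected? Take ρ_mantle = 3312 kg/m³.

Removing the load lets mantle flow back in; uplift u satisfies ρ_ice t = ρ_m u.
u = t ρ_ice/ρ_m = 1.919 km × 928.7/3312 = 0.538 km.

0.538 km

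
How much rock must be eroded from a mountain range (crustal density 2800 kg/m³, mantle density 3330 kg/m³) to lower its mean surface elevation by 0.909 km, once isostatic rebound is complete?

Net drop Δ = e − u = e − e ρ_c/ρ_m = e (ρ_m − ρ_c)/ρ_m.
e = Δ ρ_m/(ρ_m − ρ_c) = 0.909 km × 3330/530 = 5.71 km.

5.71 km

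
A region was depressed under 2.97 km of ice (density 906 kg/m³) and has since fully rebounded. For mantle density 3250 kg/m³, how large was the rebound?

0.828 km

Removing the load lets mantle flow back in; uplift u satisfies ρ_ice t = ρ_m u.
u = t ρ_ice/ρ_m = 2.97 km × 906/3250 = 0.828 km.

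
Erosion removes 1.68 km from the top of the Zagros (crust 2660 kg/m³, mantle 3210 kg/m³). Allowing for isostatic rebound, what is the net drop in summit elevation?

0.288 km

Rebound u = e ρ_c/ρ_m = 1.68 km × 2660/3210 = 1.392 km.
Net surface drop = e − u = 1.68 km − 1.392 km = e (ρ_m − ρ_c)/ρ_m = 0.288 km.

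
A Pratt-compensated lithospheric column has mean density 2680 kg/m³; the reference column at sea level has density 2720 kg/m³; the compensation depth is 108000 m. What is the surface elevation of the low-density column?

ρ_ref D = ρ (D + h) → h = D (ρ_ref − ρ)/ρ.
h = 108000 m × (2720 − 2680)/2680 = 1610 m.

1610 m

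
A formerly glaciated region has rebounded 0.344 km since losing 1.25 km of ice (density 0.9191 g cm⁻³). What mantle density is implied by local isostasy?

3.34 g cm⁻³

ρ_m = ρ_ice t / u = 0.9191 × 1.25 km/0.344 km = 3.34 g cm⁻³.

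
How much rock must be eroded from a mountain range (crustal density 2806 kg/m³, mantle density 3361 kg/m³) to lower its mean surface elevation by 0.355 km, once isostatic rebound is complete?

Net drop Δ = e − u = e − e ρ_c/ρ_m = e (ρ_m − ρ_c)/ρ_m.
e = Δ ρ_m/(ρ_m − ρ_c) = 0.355 km × 3361/555 = 2.15 km.

2.15 km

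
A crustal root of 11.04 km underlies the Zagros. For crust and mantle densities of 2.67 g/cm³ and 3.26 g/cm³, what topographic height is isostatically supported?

2.44 km

In Airy isostatic equilibrium: ρ_c h = (ρ_m − ρ_c) r.
h = r (ρ_m − ρ_c) / ρ_c = 11.04 km × (3.26 − 2.67) / 2.67 = 2.44 km.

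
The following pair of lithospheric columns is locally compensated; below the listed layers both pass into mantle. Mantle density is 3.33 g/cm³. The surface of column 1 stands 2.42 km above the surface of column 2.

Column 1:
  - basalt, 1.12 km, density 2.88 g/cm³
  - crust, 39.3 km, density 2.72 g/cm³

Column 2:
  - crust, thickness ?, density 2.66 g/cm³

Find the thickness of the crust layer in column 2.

24.5 km

Take the compensation level at the base of the deeper column (depth z_c below the surface of column 1) and equate Σ ρ_i t_i down to z_c; mantle fills any gap and the z_c terms cancel.
Column 1: 1.12×2.88 + 39.3×2.72 + (z_c − 40.42)×3.33
Column 2: 2.42×0 + x×2.66 + (z_c − 2.42 − 0 − x)×3.33
The z_c×3.33 term appears on both sides and cancels. Collect the known terms of each column as K = Σ(ρt)_known − 3.33 × (depth of known layers): K_1 = 110.1216 − 3.33×40.42 = −24.477; K_2 = 0 − 3.33×(2.42 + 0) = −8.0586.
Balance: K_1 = K_2 − x×(3.33 − 2.66), so x = (K_2 − K_1)/(3.33 − 2.66) = 16.4184/0.67 = 24.5 km.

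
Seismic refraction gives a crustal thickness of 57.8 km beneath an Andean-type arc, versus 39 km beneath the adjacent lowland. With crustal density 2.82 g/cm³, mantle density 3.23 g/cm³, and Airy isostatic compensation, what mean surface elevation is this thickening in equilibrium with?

2.39 km

Excess crust Δ = 57.8 km − 39 km = 18.8 km, split between elevation h and root r with h + r = Δ.
Airy balance ρ_c h = (ρ_m − ρ_c) r gives r = h ρ_c/(ρ_m − ρ_c), so h (1 + ρ_c/(ρ_m − ρ_c)) = Δ, i.e. h = Δ (ρ_m − ρ_c)/ρ_m.
h = 18.8 km × 0.41/3.23 = 2.39 km.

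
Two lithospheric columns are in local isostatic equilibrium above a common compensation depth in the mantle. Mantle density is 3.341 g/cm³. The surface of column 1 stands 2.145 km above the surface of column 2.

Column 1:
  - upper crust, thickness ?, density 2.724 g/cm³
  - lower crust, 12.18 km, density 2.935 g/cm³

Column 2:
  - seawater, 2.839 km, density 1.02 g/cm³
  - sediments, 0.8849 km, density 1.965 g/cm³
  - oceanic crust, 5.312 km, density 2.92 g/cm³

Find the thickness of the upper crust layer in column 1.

Take the compensation level at the base of the deeper column (depth z_c below the surface of column 1) and equate Σ ρ_i t_i down to z_c; mantle fills any gap and the z_c terms cancel.
Column 1: x×2.724 + 12.18×2.935 + (z_c − 12.18 − x)×3.341
Column 2: 2.145×0 + 2.839×1.02 + 0.8849×1.965 + 5.312×2.92 + (z_c − 2.145 − 9.0359)×3.341
The z_c×3.341 term appears on both sides and cancels. Collect the known terms of each column as K = Σ(ρt)_known − 3.341 × (depth of known layers): K_1 = 35.7483 − 3.341×12.18 = −4.94508; K_2 = 20.1456485 − 3.341×(2.145 + 9.0359) = −17.2097384.
Balance: K_1 − x×(3.341 − 2.724) = K_2, so x = (K_1 − K_2)/(3.341 − 2.724) = 12.2647/0.617 = 19.9 km.

19.9 km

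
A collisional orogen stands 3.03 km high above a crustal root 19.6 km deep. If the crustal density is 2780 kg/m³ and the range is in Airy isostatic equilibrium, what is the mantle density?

Airy balance: ρ_c h = (ρ_m − ρ_c) r → ρ_m = ρ_c (1 + h/r).
ρ_m = 2780 × (1 + 3.03 km/19.6 km) = 3210 kg/m³.

3210 kg/m³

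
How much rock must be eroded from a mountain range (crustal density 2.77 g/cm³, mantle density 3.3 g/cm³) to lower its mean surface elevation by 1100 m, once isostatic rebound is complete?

6850 m

Net drop Δ = e − u = e − e ρ_c/ρ_m = e (ρ_m − ρ_c)/ρ_m.
e = Δ ρ_m/(ρ_m − ρ_c) = 1100 m × 3.3/0.53 = 6850 m.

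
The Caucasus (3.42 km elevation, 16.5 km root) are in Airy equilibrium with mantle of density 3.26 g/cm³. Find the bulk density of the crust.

2.7 g/cm³

ρ_c h = (ρ_m − ρ_c) r → ρ_c (h + r) = ρ_m r → ρ_c = ρ_m r / (h + r).
ρ_c = 3.26 × 16.5 km / (3.42 km + 16.5 km) = 2.7 g/cm³.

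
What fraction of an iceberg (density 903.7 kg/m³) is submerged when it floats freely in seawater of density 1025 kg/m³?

Submerged fraction = ρ_obj/ρ_fluid = 903.7/1025 = 0.882.

0.882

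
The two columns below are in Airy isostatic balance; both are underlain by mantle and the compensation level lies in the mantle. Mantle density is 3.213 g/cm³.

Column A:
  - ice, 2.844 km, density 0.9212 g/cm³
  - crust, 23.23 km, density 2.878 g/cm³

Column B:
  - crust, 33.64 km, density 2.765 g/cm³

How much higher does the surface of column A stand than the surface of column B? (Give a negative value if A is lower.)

For any compensation level in the mantle, the mantle terms cancel and isostasy reduces to e = (Σt_A − Σt_B) − (Σ(ρt)_A − Σ(ρt)_B) / ρ_m.
Σt_A = 26.074 km; Σt_B = 33.64 km; Σ(ρt)_A = 69.4758328; Σ(ρt)_B = 93.0146 (in km·g/cm³).
e = (26.074 − 33.64) − (69.4758328 − 93.0146) / 3.213 = −0.24 km.

−0.24 km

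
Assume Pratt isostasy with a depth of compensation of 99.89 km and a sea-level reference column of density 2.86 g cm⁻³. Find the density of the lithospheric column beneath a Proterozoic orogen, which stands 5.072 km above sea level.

Pratt balance: ρ_ref D = ρ (D + h).
ρ = ρ_ref D/(D + h) = 2.86 × 99.89 km/(99.89 km + 5.072 km) = 2.72 g cm⁻³.

2.72 g cm⁻³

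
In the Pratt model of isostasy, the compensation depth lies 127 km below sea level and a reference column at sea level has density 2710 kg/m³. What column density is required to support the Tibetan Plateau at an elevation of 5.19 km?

2600 kg/m³

Pratt balance: ρ_ref D = ρ (D + h).
ρ = ρ_ref D/(D + h) = 2710 × 127 km/(127 km + 5.19 km) = 2600 kg/m³.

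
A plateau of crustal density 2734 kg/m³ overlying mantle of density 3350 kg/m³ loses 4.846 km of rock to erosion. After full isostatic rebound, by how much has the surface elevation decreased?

0.891 km

Rebound u = e ρ_c/ρ_m = 4.846 km × 2734/3350 = 3.955 km.
Net surface drop = e − u = 4.846 km − 3.955 km = e (ρ_m − ρ_c)/ρ_m = 0.891 km.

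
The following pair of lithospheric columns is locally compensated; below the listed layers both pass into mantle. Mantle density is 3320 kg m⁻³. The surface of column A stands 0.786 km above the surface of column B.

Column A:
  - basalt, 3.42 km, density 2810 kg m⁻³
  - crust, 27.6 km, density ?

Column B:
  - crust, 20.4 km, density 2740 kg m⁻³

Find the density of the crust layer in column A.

2860 kg m⁻³

Take the compensation level at the base of the deeper column (depth z_c below the surface of column A) and equate Σ ρ_i t_i down to z_c; mantle fills any gap and the z_c terms cancel.
Column A: 3.42×2810 + 27.6×ρ + (z_c − 31.02)×3320
Column B: 0.786×0 + 20.4×2740 + (z_c − 0.786 − 20.4)×3320
The z_c×3320 term appears on both sides and cancels. Collect the known terms of each column as K = Σ(ρt)_known − 3320 × (depth of known layers): K_A = 9610.2 − 3320×31.02 = −93376.2; K_B = 55896 − 3320×(0.786 + 20.4) = −14441.52.
Balance: K_A + 27.6×ρ = K_B, so ρ = (K_B − K_A)/27.6 = 78934.7/27.6 = 2860 kg m⁻³.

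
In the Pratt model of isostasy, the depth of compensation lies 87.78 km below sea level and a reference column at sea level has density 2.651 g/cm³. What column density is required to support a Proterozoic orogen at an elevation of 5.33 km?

2.5 g/cm³

Pratt balance: ρ_ref D = ρ (D + h).
ρ = ρ_ref D/(D + h) = 2.651 × 87.78 km/(87.78 km + 5.33 km) = 2.5 g/cm³.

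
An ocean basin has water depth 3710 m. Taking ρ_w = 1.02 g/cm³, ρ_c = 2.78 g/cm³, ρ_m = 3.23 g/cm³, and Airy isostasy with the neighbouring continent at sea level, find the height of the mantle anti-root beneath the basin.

14500 m

For local isostatic compensation: replacing crust with seawater at the top is compensated by replacing crust with mantle at the base: d (ρ_c − ρ_w) = a (ρ_m − ρ_c).
a = d (ρ_c − ρ_w)/(ρ_m − ρ_c) = 3710 m × 1.76/0.45 = 14500 m.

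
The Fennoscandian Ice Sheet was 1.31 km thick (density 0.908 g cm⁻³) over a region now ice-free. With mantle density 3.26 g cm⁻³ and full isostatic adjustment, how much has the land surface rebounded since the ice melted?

Removing the load lets mantle flow back in; uplift u satisfies ρ_ice t = ρ_m u.
u = t ρ_ice/ρ_m = 1.31 km × 0.908/3.26 = 0.365 km.

0.365 km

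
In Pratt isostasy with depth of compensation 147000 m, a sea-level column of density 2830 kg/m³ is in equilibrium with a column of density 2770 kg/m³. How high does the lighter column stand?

ρ_ref D = ρ (D + h) → h = D (ρ_ref − ρ)/ρ.
h = 147000 m × (2830 − 2770)/2770 = 3180 m.

3180 m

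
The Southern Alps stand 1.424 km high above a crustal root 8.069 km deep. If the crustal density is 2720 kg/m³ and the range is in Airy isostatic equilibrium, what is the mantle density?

Airy balance: ρ_c h = (ρ_m − ρ_c) r → ρ_m = ρ_c (1 + h/r).
ρ_m = 2720 × (1 + 1.424 km/8.069 km) = 3200 kg/m³.

3200 kg/m³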